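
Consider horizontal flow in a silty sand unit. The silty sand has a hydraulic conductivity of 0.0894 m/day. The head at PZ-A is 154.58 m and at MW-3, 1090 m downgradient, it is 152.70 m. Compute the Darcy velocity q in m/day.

0.000154

Hydraulic gradient i = (154.58 − 152.70) / 1090 = 1.88 / 1090 = 0.001725.
Specific discharge q = K · i = 0.08940 × 0.001725 = 0.0001542 m/day.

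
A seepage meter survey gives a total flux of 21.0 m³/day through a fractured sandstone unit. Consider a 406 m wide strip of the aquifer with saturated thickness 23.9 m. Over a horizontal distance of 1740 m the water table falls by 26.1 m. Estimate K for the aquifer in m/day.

Cross-sectional area A = 406 × 23.9 = 9703 m².
Hydraulic gradient i = Δh / L = 26.1 / 1740 = 0.01500.
From Q = K·A·i, K = Q / (A·i) = 21.0 / (9703 × 0.01500) = 0.1443 m/day.

0.144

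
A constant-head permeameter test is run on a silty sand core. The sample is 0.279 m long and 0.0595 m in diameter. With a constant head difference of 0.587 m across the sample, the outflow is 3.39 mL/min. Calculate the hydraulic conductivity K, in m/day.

0.834

Cross-sectional area A = π·(d/2)² = π × (0.0595/2)² = 0.002781 m².
Convert discharge: 3.39 mL/min = 5.650e-08 m³/s.
Darcy's law rearranged: K = Q·L / (A·Δh) = 5.650e-08 × 0.279 / (0.002781 × 0.587) = 9.658e-06 m/s = 0.8345 m/day.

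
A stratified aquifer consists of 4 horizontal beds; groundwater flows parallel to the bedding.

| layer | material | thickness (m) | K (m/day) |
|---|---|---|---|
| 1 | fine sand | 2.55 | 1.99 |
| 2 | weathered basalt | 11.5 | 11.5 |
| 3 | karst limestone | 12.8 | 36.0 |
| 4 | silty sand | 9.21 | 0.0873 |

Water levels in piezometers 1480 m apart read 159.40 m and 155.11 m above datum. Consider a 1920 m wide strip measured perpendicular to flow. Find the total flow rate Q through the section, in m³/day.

3330

Flow is parallel to layering, so each bed carries its own Darcy discharge and the transmissivities add.
Σ(K_i·b_i) = 1.99×2.55 + 11.5×11.5 + 36.0×12.8 + 0.0873×9.21 = 598.9 m²/day.
Hydraulic gradient i = (159.40 − 155.11) / 1480 = 4.29 / 1480 = 0.002899.
Q = Σ(K_i·b_i) · W · i = 598.9 × 1920 × 0.002899 = 3333 m³/day.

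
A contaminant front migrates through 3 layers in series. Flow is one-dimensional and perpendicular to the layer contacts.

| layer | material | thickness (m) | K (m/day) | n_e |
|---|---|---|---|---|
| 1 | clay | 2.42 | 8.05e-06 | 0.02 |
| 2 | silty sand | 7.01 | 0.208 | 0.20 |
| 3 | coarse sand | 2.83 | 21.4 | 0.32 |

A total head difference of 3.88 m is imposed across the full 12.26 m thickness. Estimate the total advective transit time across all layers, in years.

With flow normal to the layers, continuity requires the same specific discharge q through every layer.
Σ(b_i/K_i) = 2.42/8.05e-06 + 7.01/0.208 + 2.83/21.4 = 3.007e+05 d.
q = Δh / Σ(b_i/K_i) = 3.88 / 3.007e+05 = 1.291e-05 m/day.
In each layer the seepage velocity is v_i = q/n_i, so the layer transit time is t_i = b_i·n_i / q:
  layer 1 (clay): t_1 = 2.42 × 0.02 / 1.291e-05 = 3750 d
  layer 2 (silty sand): t_2 = 7.01 × 0.20 / 1.291e-05 = 1.086e+05 d
  layer 3 (coarse sand): t_3 = 2.83 × 0.32 / 1.291e-05 = 70173 d
Total t = Σ t_i = 1.826e+05 days = 499.8 years.

500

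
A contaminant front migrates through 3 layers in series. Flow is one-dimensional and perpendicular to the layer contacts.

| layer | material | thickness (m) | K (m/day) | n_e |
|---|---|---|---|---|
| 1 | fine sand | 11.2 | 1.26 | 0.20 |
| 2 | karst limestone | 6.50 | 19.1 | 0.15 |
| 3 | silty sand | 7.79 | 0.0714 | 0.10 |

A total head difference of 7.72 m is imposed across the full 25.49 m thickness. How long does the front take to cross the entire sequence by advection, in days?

With flow normal to the layers, continuity requires the same specific discharge q through every layer.
Σ(b_i/K_i) = 11.2/1.26 + 6.50/19.1 + 7.79/0.0714 = 118.3 d.
q = Δh / Σ(b_i/K_i) = 7.72 / 118.3 = 0.06524 m/day.
In each layer the seepage velocity is v_i = q/n_i, so the layer transit time is t_i = b_i·n_i / q:
  layer 1 (fine sand): t_1 = 11.2 × 0.20 / 0.06524 = 34.33 d
  layer 2 (karst limestone): t_2 = 6.50 × 0.15 / 0.06524 = 14.94 d
  layer 3 (silty sand): t_3 = 7.79 × 0.10 / 0.06524 = 11.94 d
Total t = Σ t_i = 61.22 days.

61.2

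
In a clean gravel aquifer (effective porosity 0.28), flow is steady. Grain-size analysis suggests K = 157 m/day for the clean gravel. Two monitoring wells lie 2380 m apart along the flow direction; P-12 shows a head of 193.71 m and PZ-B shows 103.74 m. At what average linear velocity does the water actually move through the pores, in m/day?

21.2

Hydraulic gradient i = (193.71 − 103.74) / 2380 = 89.97 / 2380 = 0.03780.
Darcy flux q = K · i = 157.0 × 0.03780 = 5.935 m/day.
Seepage velocity v = q / n_e = 5.935 / 0.28 = 21.20 m/day.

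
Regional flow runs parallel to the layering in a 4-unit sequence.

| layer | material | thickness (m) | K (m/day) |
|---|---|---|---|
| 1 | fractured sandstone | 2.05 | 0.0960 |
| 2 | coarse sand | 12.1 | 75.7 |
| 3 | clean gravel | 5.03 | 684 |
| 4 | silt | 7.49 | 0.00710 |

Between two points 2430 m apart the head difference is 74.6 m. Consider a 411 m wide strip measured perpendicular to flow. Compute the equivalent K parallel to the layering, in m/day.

163

Flow is parallel to layering, so each bed carries its own Darcy discharge and the transmissivities add.
Σ(K_i·b_i) = 0.0960×2.05 + 75.7×12.1 + 684×5.03 + 0.00710×7.49 = 4357 m²/day.
Total thickness b = 26.67 m, so K_eq = Σ(K_i·b_i)/b = 163.4 m/day.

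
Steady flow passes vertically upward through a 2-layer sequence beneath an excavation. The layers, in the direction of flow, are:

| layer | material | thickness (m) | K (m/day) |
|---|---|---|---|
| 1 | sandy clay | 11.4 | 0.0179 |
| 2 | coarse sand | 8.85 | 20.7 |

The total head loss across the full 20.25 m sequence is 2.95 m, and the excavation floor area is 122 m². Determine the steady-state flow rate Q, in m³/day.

0.565

Flow is perpendicular to layering, so the layers act in series and the equivalent K is the thickness-weighted harmonic mean.
Total thickness L = 11.4 + 8.85 = 20.25 m.
Σ(b_i/K_i) = 11.4/0.0179 + 8.85/20.7 = 637.3 d.
K_eq = L / Σ(b_i/K_i) = 20.25 / 637.3 = 0.03177 m/day.
Q = K_eq · A · (Δh/L) = 0.03177 × 122 × (2.95/20.25) = 0.5647 m³/day.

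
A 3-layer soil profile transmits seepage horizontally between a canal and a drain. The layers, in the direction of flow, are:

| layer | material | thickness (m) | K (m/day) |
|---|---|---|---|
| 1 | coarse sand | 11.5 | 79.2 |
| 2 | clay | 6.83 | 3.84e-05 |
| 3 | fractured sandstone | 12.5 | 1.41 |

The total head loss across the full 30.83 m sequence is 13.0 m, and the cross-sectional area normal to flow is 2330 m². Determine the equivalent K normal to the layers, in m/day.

Flow is perpendicular to layering, so the layers act in series and the equivalent K is the thickness-weighted harmonic mean.
Total thickness L = 11.5 + 6.83 + 12.5 = 30.83 m.
Σ(b_i/K_i) = 11.5/79.2 + 6.83/3.84e-05 + 12.5/1.41 = 1.779e+05 d.
K_eq = L / Σ(b_i/K_i) = 30.83 / 1.779e+05 = 0.0001733 m/day.

0.000173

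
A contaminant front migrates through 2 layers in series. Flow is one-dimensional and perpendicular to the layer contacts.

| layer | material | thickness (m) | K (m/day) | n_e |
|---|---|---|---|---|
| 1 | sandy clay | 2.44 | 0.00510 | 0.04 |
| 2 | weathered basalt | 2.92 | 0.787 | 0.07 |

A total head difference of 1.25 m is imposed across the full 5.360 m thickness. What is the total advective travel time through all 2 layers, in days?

116

With flow normal to the layers, continuity requires the same specific discharge q through every layer.
Σ(b_i/K_i) = 2.44/0.00510 + 2.92/0.787 = 482.1 d.
q = Δh / Σ(b_i/K_i) = 1.25 / 482.1 = 0.002593 m/day.
In each layer the seepage velocity is v_i = q/n_i, so the layer transit time is t_i = b_i·n_i / q:
  layer 1 (sandy clay): t_1 = 2.44 × 0.04 / 0.002593 = 37.65 d
  layer 2 (weathered basalt): t_2 = 2.92 × 0.07 / 0.002593 = 78.84 d
Total t = Σ t_i = 116.5 days.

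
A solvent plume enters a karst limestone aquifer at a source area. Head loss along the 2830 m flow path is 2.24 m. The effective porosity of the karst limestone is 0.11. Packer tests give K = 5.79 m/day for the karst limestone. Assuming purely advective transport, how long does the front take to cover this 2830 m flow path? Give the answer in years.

186

Hydraulic gradient i = Δh / L = 2.24 / 2830 = 0.0007915.
Darcy flux q = K · i = 5.790 × 0.0007915 = 0.004583 m/day.
Seepage velocity v = q / n_e = 0.004583 / 0.11 = 0.04166 m/day.
Travel time t = L / v = 2830 / 0.04166 = 67926 days = 186.0 years.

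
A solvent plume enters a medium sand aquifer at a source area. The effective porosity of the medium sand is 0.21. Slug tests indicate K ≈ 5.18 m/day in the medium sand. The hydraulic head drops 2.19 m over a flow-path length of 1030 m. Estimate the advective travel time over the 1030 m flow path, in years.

Hydraulic gradient i = Δh / L = 2.19 / 1030 = 0.002126.
Darcy flux q = K · i = 5.180 × 0.002126 = 0.01101 m/day.
Seepage velocity v = q / n_e = 0.01101 / 0.21 = 0.05245 m/day.
Travel time t = L / v = 1030 / 0.05245 = 19639 days = 53.77 years.

53.8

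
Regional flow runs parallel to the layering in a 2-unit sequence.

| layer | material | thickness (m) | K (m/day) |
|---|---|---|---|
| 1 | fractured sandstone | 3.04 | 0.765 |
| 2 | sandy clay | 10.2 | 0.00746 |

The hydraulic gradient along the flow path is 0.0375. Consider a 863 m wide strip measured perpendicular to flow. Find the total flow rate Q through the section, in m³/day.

77.7

Flow is parallel to layering, so each bed carries its own Darcy discharge and the transmissivities add.
Σ(K_i·b_i) = 0.765×3.04 + 0.00746×10.2 = 2.402 m²/day.
Hydraulic gradient i = 0.0375.
Q = Σ(K_i·b_i) · W · i = 2.402 × 863 × 0.03750 = 77.72 m³/day.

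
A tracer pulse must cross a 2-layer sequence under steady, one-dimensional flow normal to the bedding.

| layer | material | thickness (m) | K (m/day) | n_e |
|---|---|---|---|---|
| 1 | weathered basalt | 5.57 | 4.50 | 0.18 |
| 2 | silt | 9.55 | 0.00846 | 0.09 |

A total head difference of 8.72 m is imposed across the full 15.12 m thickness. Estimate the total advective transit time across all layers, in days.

241

With flow normal to the layers, continuity requires the same specific discharge q through every layer.
Σ(b_i/K_i) = 5.57/4.50 + 9.55/0.00846 = 1130 d.
q = Δh / Σ(b_i/K_i) = 8.72 / 1130 = 0.007716 m/day.
In each layer the seepage velocity is v_i = q/n_i, so the layer transit time is t_i = b_i·n_i / q:
  layer 1 (weathered basalt): t_1 = 5.57 × 0.18 / 0.007716 = 129.9 d
  layer 2 (silt): t_2 = 9.55 × 0.09 / 0.007716 = 111.4 d
Total t = Σ t_i = 241.3 days.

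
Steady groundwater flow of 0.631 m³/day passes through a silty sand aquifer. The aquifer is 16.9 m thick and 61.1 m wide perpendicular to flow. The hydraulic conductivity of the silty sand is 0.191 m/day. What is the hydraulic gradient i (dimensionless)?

0.00320

Cross-sectional area A = 61.1 × 16.9 = 1033 m².
From Q = K·A·i, i = Q / (K·A) = 0.631 / (0.1910 × 1033) = 0.003199.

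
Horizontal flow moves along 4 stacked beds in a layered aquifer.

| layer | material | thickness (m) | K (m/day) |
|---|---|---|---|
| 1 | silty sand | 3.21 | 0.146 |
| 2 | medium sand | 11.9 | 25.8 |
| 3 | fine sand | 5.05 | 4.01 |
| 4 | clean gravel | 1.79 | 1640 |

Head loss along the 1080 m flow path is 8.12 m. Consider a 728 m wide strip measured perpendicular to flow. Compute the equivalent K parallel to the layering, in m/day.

Flow is parallel to layering, so each bed carries its own Darcy discharge and the transmissivities add.
Σ(K_i·b_i) = 0.146×3.21 + 25.8×11.9 + 4.01×5.05 + 1640×1.79 = 3263 m²/day.
Total thickness b = 21.95 m, so K_eq = Σ(K_i·b_i)/b = 148.7 m/day.

149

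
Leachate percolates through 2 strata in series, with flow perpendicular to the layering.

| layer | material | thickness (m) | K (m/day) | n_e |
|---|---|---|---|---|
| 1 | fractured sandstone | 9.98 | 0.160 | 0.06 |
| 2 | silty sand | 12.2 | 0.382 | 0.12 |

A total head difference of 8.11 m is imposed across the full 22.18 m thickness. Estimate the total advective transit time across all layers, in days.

With flow normal to the layers, continuity requires the same specific discharge q through every layer.
Σ(b_i/K_i) = 9.98/0.160 + 12.2/0.382 = 94.31 d.
q = Δh / Σ(b_i/K_i) = 8.11 / 94.31 = 0.08599 m/day.
In each layer the seepage velocity is v_i = q/n_i, so the layer transit time is t_i = b_i·n_i / q:
  layer 1 (fractured sandstone): t_1 = 9.98 × 0.06 / 0.08599 = 6.964 d
  layer 2 (silty sand): t_2 = 12.2 × 0.12 / 0.08599 = 17.03 d
Total t = Σ t_i = 23.99 days.

24.0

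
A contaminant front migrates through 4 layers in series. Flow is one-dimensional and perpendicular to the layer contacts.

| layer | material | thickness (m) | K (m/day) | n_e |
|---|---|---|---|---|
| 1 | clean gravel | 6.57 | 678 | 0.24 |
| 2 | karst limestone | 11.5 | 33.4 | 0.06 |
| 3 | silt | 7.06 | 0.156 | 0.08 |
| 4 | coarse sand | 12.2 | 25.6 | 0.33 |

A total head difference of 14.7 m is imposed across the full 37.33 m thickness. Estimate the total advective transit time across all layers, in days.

With flow normal to the layers, continuity requires the same specific discharge q through every layer.
Σ(b_i/K_i) = 6.57/678 + 11.5/33.4 + 7.06/0.156 + 12.2/25.6 = 46.09 d.
q = Δh / Σ(b_i/K_i) = 14.7 / 46.09 = 0.3190 m/day.
In each layer the seepage velocity is v_i = q/n_i, so the layer transit time is t_i = b_i·n_i / q:
  layer 1 (clean gravel): t_1 = 6.57 × 0.24 / 0.3190 = 4.944 d
  layer 2 (karst limestone): t_2 = 11.5 × 0.06 / 0.3190 = 2.163 d
  layer 3 (silt): t_3 = 7.06 × 0.08 / 0.3190 = 1.771 d
  layer 4 (coarse sand): t_4 = 12.2 × 0.33 / 0.3190 = 12.62 d
Total t = Σ t_i = 21.50 days.

21.5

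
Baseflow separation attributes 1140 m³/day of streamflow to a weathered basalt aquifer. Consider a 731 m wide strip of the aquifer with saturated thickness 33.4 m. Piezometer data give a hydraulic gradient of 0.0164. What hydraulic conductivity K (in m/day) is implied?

Cross-sectional area A = 731 × 33.4 = 24415 m².
Hydraulic gradient i = 0.0164.
From Q = K·A·i, K = Q / (A·i) = 1140 / (24415 × 0.01640) = 2.847 m/day.

2.85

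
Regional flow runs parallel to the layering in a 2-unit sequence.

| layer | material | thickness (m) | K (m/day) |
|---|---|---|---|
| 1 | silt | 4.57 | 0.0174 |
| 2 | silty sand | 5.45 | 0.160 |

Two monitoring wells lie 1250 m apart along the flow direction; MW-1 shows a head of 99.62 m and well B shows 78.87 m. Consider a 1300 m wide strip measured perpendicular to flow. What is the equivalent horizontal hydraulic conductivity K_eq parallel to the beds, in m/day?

0.0950

Flow is parallel to layering, so each bed carries its own Darcy discharge and the transmissivities add.
Σ(K_i·b_i) = 0.0174×4.57 + 0.160×5.45 = 0.9515 m²/day.
Total thickness b = 10.02 m, so K_eq = Σ(K_i·b_i)/b = 0.09496 m/day.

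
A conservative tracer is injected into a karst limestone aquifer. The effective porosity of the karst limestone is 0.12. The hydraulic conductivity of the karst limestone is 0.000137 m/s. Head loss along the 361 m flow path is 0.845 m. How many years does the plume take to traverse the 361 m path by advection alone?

4.28

Convert K: 0.000137 m/s × 86400 = 11.84 m/day.
Hydraulic gradient i = Δh / L = 0.845 / 361 = 0.002341.
Darcy flux q = K · i = 11.84 × 0.002341 = 0.02771 m/day.
Seepage velocity v = q / n_e = 0.02771 / 0.12 = 0.2309 m/day.
Travel time t = L / v = 361 / 0.2309 = 1564 days = 4.281 years.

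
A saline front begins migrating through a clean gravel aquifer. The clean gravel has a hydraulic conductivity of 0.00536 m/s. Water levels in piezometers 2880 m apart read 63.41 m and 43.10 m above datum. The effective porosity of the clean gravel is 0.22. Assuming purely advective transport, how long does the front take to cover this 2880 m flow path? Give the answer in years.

0.531

Convert K: 0.00536 m/s × 86400 = 463.1 m/day.
Hydraulic gradient i = (63.41 − 43.10) / 2880 = 20.31 / 2880 = 0.007052.
Darcy flux q = K · i = 463.1 × 0.007052 = 3.266 m/day.
Seepage velocity v = q / n_e = 3.266 / 0.22 = 14.84 m/day.
Travel time t = L / v = 2880 / 14.84 = 194.0 days = 0.5312 years.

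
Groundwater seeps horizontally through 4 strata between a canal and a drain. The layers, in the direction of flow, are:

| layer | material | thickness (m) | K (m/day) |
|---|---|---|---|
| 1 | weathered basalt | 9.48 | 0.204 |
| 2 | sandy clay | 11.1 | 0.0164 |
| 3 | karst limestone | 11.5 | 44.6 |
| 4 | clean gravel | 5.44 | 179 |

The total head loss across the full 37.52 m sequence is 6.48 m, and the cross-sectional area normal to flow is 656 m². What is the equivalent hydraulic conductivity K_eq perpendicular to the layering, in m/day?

Flow is perpendicular to layering, so the layers act in series and the equivalent K is the thickness-weighted harmonic mean.
Total thickness L = 9.48 + 11.1 + 11.5 + 5.44 = 37.52 m.
Σ(b_i/K_i) = 9.48/0.204 + 11.1/0.0164 + 11.5/44.6 + 5.44/179 = 723.6 d.
K_eq = L / Σ(b_i/K_i) = 37.52 / 723.6 = 0.05185 m/day.

0.0519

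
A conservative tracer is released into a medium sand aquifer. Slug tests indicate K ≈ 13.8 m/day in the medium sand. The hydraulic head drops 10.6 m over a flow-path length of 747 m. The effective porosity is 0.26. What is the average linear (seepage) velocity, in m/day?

Hydraulic gradient i = Δh / L = 10.6 / 747 = 0.01419.
Darcy flux q = K · i = 13.80 × 0.01419 = 0.1958 m/day.
Seepage velocity v = q / n_e = 0.1958 / 0.26 = 0.7532 m/day.

0.753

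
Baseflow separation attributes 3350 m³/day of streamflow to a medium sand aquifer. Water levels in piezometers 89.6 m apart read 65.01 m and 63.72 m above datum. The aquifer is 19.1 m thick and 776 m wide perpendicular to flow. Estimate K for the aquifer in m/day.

Cross-sectional area A = 776 × 19.1 = 14822 m².
Hydraulic gradient i = (65.01 − 63.72) / 89.6 = 1.29 / 89.6 = 0.01440.
From Q = K·A·i, K = Q / (A·i) = 3350 / (14822 × 0.01440) = 15.70 m/day.

15.7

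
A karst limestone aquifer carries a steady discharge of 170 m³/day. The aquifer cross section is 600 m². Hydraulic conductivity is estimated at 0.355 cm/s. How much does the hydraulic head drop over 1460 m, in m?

1.35

Convert K: 0.355 cm/s × 864 = 306.7 m/day.
From Q = K·A·i, i = Q / (K·A) = 170 / (306.7 × 600.0) = 0.0009238.
Head loss Δh = i · L = 0.0009238 × 1460 = 1.349 m.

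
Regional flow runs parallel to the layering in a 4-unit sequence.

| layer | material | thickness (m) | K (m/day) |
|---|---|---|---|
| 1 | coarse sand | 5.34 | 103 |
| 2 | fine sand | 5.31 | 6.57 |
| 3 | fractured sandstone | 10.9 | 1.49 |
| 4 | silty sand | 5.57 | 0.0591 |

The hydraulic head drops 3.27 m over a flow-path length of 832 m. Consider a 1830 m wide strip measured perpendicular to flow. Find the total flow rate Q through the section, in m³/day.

4330

Flow is parallel to layering, so each bed carries its own Darcy discharge and the transmissivities add.
Σ(K_i·b_i) = 103×5.34 + 6.57×5.31 + 1.49×10.9 + 0.0591×5.57 = 601.5 m²/day.
Hydraulic gradient i = Δh / L = 3.27 / 832 = 0.003930.
Q = Σ(K_i·b_i) · W · i = 601.5 × 1830 × 0.003930 = 4326 m³/day.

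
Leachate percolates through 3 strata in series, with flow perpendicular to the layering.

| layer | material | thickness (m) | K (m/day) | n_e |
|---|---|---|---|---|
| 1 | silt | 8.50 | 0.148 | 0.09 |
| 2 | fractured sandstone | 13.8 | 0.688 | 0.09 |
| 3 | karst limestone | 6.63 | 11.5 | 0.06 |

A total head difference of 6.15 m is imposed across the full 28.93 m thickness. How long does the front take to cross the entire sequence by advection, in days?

30.5

With flow normal to the layers, continuity requires the same specific discharge q through every layer.
Σ(b_i/K_i) = 8.50/0.148 + 13.8/0.688 + 6.63/11.5 = 78.07 d.
q = Δh / Σ(b_i/K_i) = 6.15 / 78.07 = 0.07878 m/day.
In each layer the seepage velocity is v_i = q/n_i, so the layer transit time is t_i = b_i·n_i / q:
  layer 1 (silt): t_1 = 8.50 × 0.09 / 0.07878 = 9.711 d
  layer 2 (fractured sandstone): t_2 = 13.8 × 0.09 / 0.07878 = 15.77 d
  layer 3 (karst limestone): t_3 = 6.63 × 0.06 / 0.07878 = 5.050 d
Total t = Σ t_i = 30.53 days.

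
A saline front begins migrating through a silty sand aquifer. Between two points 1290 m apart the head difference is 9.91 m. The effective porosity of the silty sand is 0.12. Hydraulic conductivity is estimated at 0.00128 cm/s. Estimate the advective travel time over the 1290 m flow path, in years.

Convert K: 0.00128 cm/s × 864 = 1.106 m/day.
Hydraulic gradient i = Δh / L = 9.91 / 1290 = 0.007682.
Darcy flux q = K · i = 1.106 × 0.007682 = 0.008496 m/day.
Seepage velocity v = q / n_e = 0.008496 / 0.12 = 0.07080 m/day.
Travel time t = L / v = 1290 / 0.07080 = 18221 days = 49.89 years.

49.9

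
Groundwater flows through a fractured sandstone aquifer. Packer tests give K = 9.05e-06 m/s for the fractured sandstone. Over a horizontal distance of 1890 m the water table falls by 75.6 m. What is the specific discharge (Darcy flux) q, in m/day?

Convert K: 9.05e-06 m/s × 86400 = 0.7819 m/day.
Hydraulic gradient i = Δh / L = 75.6 / 1890 = 0.04000.
Specific discharge q = K · i = 0.7819 × 0.04000 = 0.03128 m/day.

0.0313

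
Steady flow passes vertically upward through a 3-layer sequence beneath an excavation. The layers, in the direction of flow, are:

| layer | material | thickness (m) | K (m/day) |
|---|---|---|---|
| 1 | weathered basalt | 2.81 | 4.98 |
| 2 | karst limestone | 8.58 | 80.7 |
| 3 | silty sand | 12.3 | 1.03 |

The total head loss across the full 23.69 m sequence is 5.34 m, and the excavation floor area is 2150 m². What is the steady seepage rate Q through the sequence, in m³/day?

Flow is perpendicular to layering, so the layers act in series and the equivalent K is the thickness-weighted harmonic mean.
Total thickness L = 2.81 + 8.58 + 12.3 = 23.69 m.
Σ(b_i/K_i) = 2.81/4.98 + 8.58/80.7 + 12.3/1.03 = 12.61 d.
K_eq = L / Σ(b_i/K_i) = 23.69 / 12.61 = 1.878 m/day.
Q = K_eq · A · (Δh/L) = 1.878 × 2150 × (5.34/23.69) = 910.3 m³/day.

910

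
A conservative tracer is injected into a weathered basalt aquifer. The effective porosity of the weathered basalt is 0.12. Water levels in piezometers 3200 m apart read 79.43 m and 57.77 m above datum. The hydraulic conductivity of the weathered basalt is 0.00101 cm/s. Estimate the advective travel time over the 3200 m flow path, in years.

178

Convert K: 0.00101 cm/s × 864 = 0.8726 m/day.
Hydraulic gradient i = (79.43 − 57.77) / 3200 = 21.66 / 3200 = 0.006769.
Darcy flux q = K · i = 0.8726 × 0.006769 = 0.005907 m/day.
Seepage velocity v = q / n_e = 0.005907 / 0.12 = 0.04922 m/day.
Travel time t = L / v = 3200 / 0.04922 = 65011 days = 178.0 years.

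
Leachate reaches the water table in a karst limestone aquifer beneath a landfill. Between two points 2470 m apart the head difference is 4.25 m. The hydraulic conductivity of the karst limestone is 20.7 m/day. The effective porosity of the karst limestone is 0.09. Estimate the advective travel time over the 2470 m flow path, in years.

Hydraulic gradient i = Δh / L = 4.25 / 2470 = 0.001721.
Darcy flux q = K · i = 20.70 × 0.001721 = 0.03562 m/day.
Seepage velocity v = q / n_e = 0.03562 / 0.09 = 0.3957 m/day.
Travel time t = L / v = 2470 / 0.3957 = 6241 days = 17.09 years.

17.1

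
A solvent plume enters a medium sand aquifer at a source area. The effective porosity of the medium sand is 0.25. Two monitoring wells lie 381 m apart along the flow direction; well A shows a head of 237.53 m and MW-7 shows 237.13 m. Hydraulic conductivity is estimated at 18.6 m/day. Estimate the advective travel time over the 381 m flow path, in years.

Hydraulic gradient i = (237.53 − 237.13) / 381 = 0.4 / 381 = 0.001050.
Darcy flux q = K · i = 18.60 × 0.001050 = 0.01953 m/day.
Seepage velocity v = q / n_e = 0.01953 / 0.25 = 0.07811 m/day.
Travel time t = L / v = 381 / 0.07811 = 4878 days = 13.35 years.

13.4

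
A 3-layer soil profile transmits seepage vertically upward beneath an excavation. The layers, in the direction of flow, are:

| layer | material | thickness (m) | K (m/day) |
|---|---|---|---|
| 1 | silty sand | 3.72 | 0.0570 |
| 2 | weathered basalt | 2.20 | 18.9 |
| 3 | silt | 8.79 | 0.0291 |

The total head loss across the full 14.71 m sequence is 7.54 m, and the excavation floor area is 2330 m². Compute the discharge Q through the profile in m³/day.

Flow is perpendicular to layering, so the layers act in series and the equivalent K is the thickness-weighted harmonic mean.
Total thickness L = 3.72 + 2.20 + 8.79 = 14.71 m.
Σ(b_i/K_i) = 3.72/0.0570 + 2.20/18.9 + 8.79/0.0291 = 367.4 d.
K_eq = L / Σ(b_i/K_i) = 14.71 / 367.4 = 0.04003 m/day.
Q = K_eq · A · (Δh/L) = 0.04003 × 2330 × (7.54/14.71) = 47.81 m³/day.

47.8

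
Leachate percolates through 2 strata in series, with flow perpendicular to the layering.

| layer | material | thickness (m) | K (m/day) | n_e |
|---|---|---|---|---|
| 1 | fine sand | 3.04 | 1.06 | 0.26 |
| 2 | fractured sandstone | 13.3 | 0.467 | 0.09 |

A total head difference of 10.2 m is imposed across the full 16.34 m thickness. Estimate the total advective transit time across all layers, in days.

With flow normal to the layers, continuity requires the same specific discharge q through every layer.
Σ(b_i/K_i) = 3.04/1.06 + 13.3/0.467 = 31.35 d.
q = Δh / Σ(b_i/K_i) = 10.2 / 31.35 = 0.3254 m/day.
In each layer the seepage velocity is v_i = q/n_i, so the layer transit time is t_i = b_i·n_i / q:
  layer 1 (fine sand): t_1 = 3.04 × 0.26 / 0.3254 = 2.429 d
  layer 2 (fractured sandstone): t_2 = 13.3 × 0.09 / 0.3254 = 3.679 d
Total t = Σ t_i = 6.108 days.

6.11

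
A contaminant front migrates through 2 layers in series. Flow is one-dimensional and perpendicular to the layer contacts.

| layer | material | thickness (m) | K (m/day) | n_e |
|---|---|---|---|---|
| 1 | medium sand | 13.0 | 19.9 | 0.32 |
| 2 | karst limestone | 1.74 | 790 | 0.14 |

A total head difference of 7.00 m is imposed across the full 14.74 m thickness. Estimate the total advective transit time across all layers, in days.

0.412

With flow normal to the layers, continuity requires the same specific discharge q through every layer.
Σ(b_i/K_i) = 13.0/19.9 + 1.74/790 = 0.6555 d.
q = Δh / Σ(b_i/K_i) = 7.00 / 0.6555 = 10.68 m/day.
In each layer the seepage velocity is v_i = q/n_i, so the layer transit time is t_i = b_i·n_i / q:
  layer 1 (medium sand): t_1 = 13.0 × 0.32 / 10.68 = 0.3895 d
  layer 2 (karst limestone): t_2 = 1.74 × 0.14 / 10.68 = 0.02281 d
Total t = Σ t_i = 0.4123 days.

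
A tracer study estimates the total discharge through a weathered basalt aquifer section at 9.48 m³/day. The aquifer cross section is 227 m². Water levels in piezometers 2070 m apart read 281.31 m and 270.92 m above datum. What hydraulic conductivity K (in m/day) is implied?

8.32

Hydraulic gradient i = (281.31 − 270.92) / 2070 = 10.39 / 2070 = 0.005019.
From Q = K·A·i, K = Q / (A·i) = 9.48 / (227.0 × 0.005019) = 8.320 m/day.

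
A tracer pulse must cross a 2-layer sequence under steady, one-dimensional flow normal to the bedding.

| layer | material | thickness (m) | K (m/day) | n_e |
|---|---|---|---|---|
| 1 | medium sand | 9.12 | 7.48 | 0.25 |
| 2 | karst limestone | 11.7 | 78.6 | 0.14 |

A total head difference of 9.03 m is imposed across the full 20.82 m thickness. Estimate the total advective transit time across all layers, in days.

With flow normal to the layers, continuity requires the same specific discharge q through every layer.
Σ(b_i/K_i) = 9.12/7.48 + 11.7/78.6 = 1.368 d.
q = Δh / Σ(b_i/K_i) = 9.03 / 1.368 = 6.600 m/day.
In each layer the seepage velocity is v_i = q/n_i, so the layer transit time is t_i = b_i·n_i / q:
  layer 1 (medium sand): t_1 = 9.12 × 0.25 / 6.600 = 0.3454 d
  layer 2 (karst limestone): t_2 = 11.7 × 0.14 / 6.600 = 0.2482 d
Total t = Σ t_i = 0.5936 days.

0.594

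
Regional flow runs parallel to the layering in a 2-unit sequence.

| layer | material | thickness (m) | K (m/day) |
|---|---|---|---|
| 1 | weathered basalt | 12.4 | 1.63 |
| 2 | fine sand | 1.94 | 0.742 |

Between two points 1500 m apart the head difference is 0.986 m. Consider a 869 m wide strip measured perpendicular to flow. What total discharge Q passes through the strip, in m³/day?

Flow is parallel to layering, so each bed carries its own Darcy discharge and the transmissivities add.
Σ(K_i·b_i) = 1.63×12.4 + 0.742×1.94 = 21.65 m²/day.
Hydraulic gradient i = Δh / L = 0.986 / 1500 = 0.0006573.
Q = Σ(K_i·b_i) · W · i = 21.65 × 869 × 0.0006573 = 12.37 m³/day.

12.4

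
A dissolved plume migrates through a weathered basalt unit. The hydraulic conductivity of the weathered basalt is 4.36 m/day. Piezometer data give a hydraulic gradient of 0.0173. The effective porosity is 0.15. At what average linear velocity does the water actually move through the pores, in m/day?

0.503

Hydraulic gradient i = 0.0173.
Darcy flux q = K · i = 4.360 × 0.01730 = 0.07543 m/day.
Seepage velocity v = q / n_e = 0.07543 / 0.15 = 0.5029 m/day.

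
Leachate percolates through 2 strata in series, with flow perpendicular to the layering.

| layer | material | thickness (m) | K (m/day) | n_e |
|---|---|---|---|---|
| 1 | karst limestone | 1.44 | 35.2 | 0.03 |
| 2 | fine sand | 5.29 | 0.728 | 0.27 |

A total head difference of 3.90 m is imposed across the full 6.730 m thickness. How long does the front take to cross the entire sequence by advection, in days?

With flow normal to the layers, continuity requires the same specific discharge q through every layer.
Σ(b_i/K_i) = 1.44/35.2 + 5.29/0.728 = 7.307 d.
q = Δh / Σ(b_i/K_i) = 3.90 / 7.307 = 0.5337 m/day.
In each layer the seepage velocity is v_i = q/n_i, so the layer transit time is t_i = b_i·n_i / q:
  layer 1 (karst limestone): t_1 = 1.44 × 0.03 / 0.5337 = 0.08094 d
  layer 2 (fine sand): t_2 = 5.29 × 0.27 / 0.5337 = 2.676 d
Total t = Σ t_i = 2.757 days.

2.76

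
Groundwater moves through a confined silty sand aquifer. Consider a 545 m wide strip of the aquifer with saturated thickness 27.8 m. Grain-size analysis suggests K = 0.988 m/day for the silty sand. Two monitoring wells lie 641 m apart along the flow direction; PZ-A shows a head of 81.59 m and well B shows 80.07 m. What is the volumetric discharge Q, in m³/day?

35.5

Cross-sectional area A = 545 × 27.8 = 15151 m².
Hydraulic gradient i = (81.59 − 80.07) / 641 = 1.52 / 641 = 0.002371.
Darcy's law: Q = K · A · i = 0.9880 × 15151 × 0.002371 = 35.50 m³/day.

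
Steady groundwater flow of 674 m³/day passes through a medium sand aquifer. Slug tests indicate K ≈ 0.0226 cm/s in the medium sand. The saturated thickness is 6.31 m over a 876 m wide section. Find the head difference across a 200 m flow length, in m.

Convert K: 0.0226 cm/s × 864 = 19.53 m/day.
Cross-sectional area A = 876 × 6.31 = 5528 m².
From Q = K·A·i, i = Q / (K·A) = 674 / (19.53 × 5528) = 0.006245.
Head loss Δh = i · L = 0.006245 × 200 = 1.249 m.

1.25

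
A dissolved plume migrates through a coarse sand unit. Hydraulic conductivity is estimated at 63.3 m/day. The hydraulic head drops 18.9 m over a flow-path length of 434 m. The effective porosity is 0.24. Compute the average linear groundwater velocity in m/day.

Hydraulic gradient i = Δh / L = 18.9 / 434 = 0.04355.
Darcy flux q = K · i = 63.30 × 0.04355 = 2.757 m/day.
Seepage velocity v = q / n_e = 2.757 / 0.24 = 11.49 m/day.

11.5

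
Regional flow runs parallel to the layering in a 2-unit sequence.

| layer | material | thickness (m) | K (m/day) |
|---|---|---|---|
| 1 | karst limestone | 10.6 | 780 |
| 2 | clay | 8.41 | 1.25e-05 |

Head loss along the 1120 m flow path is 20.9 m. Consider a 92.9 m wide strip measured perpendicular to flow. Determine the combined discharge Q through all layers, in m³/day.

14300

Flow is parallel to layering, so each bed carries its own Darcy discharge and the transmissivities add.
Σ(K_i·b_i) = 780×10.6 + 1.25e-05×8.41 = 8268 m²/day.
Hydraulic gradient i = Δh / L = 20.9 / 1120 = 0.01866.
Q = Σ(K_i·b_i) · W · i = 8268 × 92.9 × 0.01866 = 14333 m³/day.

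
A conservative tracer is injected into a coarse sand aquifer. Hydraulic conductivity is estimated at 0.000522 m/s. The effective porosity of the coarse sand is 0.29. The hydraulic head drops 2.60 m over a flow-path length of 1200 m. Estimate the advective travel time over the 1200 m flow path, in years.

9.75

Convert K: 0.000522 m/s × 86400 = 45.10 m/day.
Hydraulic gradient i = Δh / L = 2.60 / 1200 = 0.002167.
Darcy flux q = K · i = 45.10 × 0.002167 = 0.09772 m/day.
Seepage velocity v = q / n_e = 0.09772 / 0.29 = 0.3370 m/day.
Travel time t = L / v = 1200 / 0.3370 = 3561 days = 9.750 years.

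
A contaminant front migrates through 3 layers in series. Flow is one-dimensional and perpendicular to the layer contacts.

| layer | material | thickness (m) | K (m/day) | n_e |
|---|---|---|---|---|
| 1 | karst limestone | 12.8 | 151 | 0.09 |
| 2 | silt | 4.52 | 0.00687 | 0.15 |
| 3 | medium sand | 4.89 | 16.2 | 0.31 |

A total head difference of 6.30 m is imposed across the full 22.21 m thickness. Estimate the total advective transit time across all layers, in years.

0.957

With flow normal to the layers, continuity requires the same specific discharge q through every layer.
Σ(b_i/K_i) = 12.8/151 + 4.52/0.00687 + 4.89/16.2 = 658.3 d.
q = Δh / Σ(b_i/K_i) = 6.30 / 658.3 = 0.009570 m/day.
In each layer the seepage velocity is v_i = q/n_i, so the layer transit time is t_i = b_i·n_i / q:
  layer 1 (karst limestone): t_1 = 12.8 × 0.09 / 0.009570 = 120.4 d
  layer 2 (silt): t_2 = 4.52 × 0.15 / 0.009570 = 70.85 d
  layer 3 (medium sand): t_3 = 4.89 × 0.31 / 0.009570 = 158.4 d
Total t = Σ t_i = 349.6 days = 0.9572 years.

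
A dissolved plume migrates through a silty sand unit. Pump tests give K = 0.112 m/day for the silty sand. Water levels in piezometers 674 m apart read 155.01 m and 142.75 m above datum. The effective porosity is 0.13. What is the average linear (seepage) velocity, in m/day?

Hydraulic gradient i = (155.01 − 142.75) / 674 = 12.26 / 674 = 0.01819.
Darcy flux q = K · i = 0.1120 × 0.01819 = 0.002037 m/day.
Seepage velocity v = q / n_e = 0.002037 / 0.13 = 0.01567 m/day.

0.0157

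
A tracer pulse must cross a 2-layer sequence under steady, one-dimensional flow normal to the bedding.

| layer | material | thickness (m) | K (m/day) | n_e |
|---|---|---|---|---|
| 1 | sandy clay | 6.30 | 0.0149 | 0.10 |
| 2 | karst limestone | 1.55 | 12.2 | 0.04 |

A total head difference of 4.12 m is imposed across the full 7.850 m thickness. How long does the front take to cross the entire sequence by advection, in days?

With flow normal to the layers, continuity requires the same specific discharge q through every layer.
Σ(b_i/K_i) = 6.30/0.0149 + 1.55/12.2 = 422.9 d.
q = Δh / Σ(b_i/K_i) = 4.12 / 422.9 = 0.009741 m/day.
In each layer the seepage velocity is v_i = q/n_i, so the layer transit time is t_i = b_i·n_i / q:
  layer 1 (sandy clay): t_1 = 6.30 × 0.10 / 0.009741 = 64.67 d
  layer 2 (karst limestone): t_2 = 1.55 × 0.04 / 0.009741 = 6.365 d
Total t = Σ t_i = 71.04 days.

71.0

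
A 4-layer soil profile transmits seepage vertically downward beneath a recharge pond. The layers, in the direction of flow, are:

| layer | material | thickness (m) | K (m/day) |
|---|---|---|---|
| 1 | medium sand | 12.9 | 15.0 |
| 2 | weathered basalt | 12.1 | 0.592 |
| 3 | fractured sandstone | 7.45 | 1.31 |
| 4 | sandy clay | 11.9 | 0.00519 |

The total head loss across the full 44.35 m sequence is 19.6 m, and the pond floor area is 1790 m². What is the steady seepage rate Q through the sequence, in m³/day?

15.1

Flow is perpendicular to layering, so the layers act in series and the equivalent K is the thickness-weighted harmonic mean.
Total thickness L = 12.9 + 12.1 + 7.45 + 11.9 = 44.35 m.
Σ(b_i/K_i) = 12.9/15.0 + 12.1/0.592 + 7.45/1.31 + 11.9/0.00519 = 2320 d.
K_eq = L / Σ(b_i/K_i) = 44.35 / 2320 = 0.01912 m/day.
Q = K_eq · A · (Δh/L) = 0.01912 × 1790 × (19.6/44.35) = 15.12 m³/day.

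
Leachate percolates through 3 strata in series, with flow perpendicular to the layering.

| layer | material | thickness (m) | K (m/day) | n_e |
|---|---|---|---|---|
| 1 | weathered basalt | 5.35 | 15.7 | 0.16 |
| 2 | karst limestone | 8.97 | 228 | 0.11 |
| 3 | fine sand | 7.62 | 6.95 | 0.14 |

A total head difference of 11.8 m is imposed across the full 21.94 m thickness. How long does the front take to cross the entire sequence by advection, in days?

With flow normal to the layers, continuity requires the same specific discharge q through every layer.
Σ(b_i/K_i) = 5.35/15.7 + 8.97/228 + 7.62/6.95 = 1.477 d.
q = Δh / Σ(b_i/K_i) = 11.8 / 1.477 = 7.992 m/day.
In each layer the seepage velocity is v_i = q/n_i, so the layer transit time is t_i = b_i·n_i / q:
  layer 1 (weathered basalt): t_1 = 5.35 × 0.16 / 7.992 = 0.1071 d
  layer 2 (karst limestone): t_2 = 8.97 × 0.11 / 7.992 = 0.1235 d
  layer 3 (fine sand): t_3 = 7.62 × 0.14 / 7.992 = 0.1335 d
Total t = Σ t_i = 0.3641 days.

0.364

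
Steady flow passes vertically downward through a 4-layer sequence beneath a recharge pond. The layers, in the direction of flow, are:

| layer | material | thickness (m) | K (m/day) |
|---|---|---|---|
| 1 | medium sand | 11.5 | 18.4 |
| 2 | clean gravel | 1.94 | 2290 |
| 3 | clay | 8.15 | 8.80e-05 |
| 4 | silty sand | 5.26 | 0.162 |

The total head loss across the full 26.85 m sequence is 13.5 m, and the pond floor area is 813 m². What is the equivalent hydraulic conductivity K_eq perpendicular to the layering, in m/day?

0.000290

Flow is perpendicular to layering, so the layers act in series and the equivalent K is the thickness-weighted harmonic mean.
Total thickness L = 11.5 + 1.94 + 8.15 + 5.26 = 26.85 m.
Σ(b_i/K_i) = 11.5/18.4 + 1.94/2290 + 8.15/8.80e-05 + 5.26/0.162 = 92647 d.
K_eq = L / Σ(b_i/K_i) = 26.85 / 92647 = 0.0002898 m/day.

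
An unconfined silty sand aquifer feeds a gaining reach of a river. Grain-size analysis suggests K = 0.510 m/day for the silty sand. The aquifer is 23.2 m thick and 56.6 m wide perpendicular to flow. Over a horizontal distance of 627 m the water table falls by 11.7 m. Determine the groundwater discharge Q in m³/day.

Cross-sectional area A = 56.6 × 23.2 = 1313 m².
Hydraulic gradient i = Δh / L = 11.7 / 627 = 0.01866.
Darcy's law: Q = K · A · i = 0.5100 × 1313 × 0.01866 = 12.50 m³/day.

12.5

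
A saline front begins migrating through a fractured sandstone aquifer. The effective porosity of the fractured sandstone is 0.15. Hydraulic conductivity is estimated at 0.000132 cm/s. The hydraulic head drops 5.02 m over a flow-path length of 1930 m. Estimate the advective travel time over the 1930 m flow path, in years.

2670

Convert K: 0.000132 cm/s × 864 = 0.1140 m/day.
Hydraulic gradient i = Δh / L = 5.02 / 1930 = 0.002601.
Darcy flux q = K · i = 0.1140 × 0.002601 = 0.0002966 m/day.
Seepage velocity v = q / n_e = 0.0002966 / 0.15 = 0.001978 m/day.
Travel time t = L / v = 1930 / 0.001978 = 9.759e+05 days = 2672 years.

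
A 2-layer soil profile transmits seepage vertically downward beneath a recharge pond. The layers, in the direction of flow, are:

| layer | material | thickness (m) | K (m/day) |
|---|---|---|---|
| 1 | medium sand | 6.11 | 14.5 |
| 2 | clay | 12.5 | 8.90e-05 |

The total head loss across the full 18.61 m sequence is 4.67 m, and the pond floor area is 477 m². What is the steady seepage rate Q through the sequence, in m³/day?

0.0159

Flow is perpendicular to layering, so the layers act in series and the equivalent K is the thickness-weighted harmonic mean.
Total thickness L = 6.11 + 12.5 = 18.61 m.
Σ(b_i/K_i) = 6.11/14.5 + 12.5/8.90e-05 = 1.404e+05 d.
K_eq = L / Σ(b_i/K_i) = 18.61 / 1.404e+05 = 0.0001325 m/day.
Q = K_eq · A · (Δh/L) = 0.0001325 × 477 × (4.67/18.61) = 0.01586 m³/day.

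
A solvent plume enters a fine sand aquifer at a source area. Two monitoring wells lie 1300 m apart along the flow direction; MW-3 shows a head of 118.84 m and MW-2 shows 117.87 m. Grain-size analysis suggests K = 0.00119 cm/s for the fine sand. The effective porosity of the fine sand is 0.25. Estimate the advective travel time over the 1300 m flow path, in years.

1160

Convert K: 0.00119 cm/s × 864 = 1.028 m/day.
Hydraulic gradient i = (118.84 − 117.87) / 1300 = 0.97 / 1300 = 0.0007462.
Darcy flux q = K · i = 1.028 × 0.0007462 = 0.0007672 m/day.
Seepage velocity v = q / n_e = 0.0007672 / 0.25 = 0.003069 m/day.
Travel time t = L / v = 1300 / 0.003069 = 4.236e+05 days = 1160 years.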